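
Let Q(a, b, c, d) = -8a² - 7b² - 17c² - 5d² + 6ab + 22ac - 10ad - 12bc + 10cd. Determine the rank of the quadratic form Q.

Write A = [[-8, 3, 11, -5], [3, -7, -6, 0], [11, -6, -17, 5], [-5, 0, 5, -5]].
Row-reducing A symmetrically gives the diagonal entries -8, -47/8, -60/47, 0.
So there are 3 negative, 1 zero pivots.
The rank is the number of nonzero pivots: 3.

3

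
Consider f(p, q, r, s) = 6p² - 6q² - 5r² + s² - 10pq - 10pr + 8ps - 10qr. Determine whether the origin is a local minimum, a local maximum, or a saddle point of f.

saddle point

The Hessian at the origin is H = [[12, -10, -10, 8], [-10, -12, -10, 0], [-10, -10, -10, 0], [8, 0, 0, 2]].
Symmetric row and column elimination reduces H to a congruent diagonal form with pivots 12, -61/3, -110/61, -10/11.
So there are 1 positive, 3 negative pivots.
H is indefinite, so the origin is a saddle point.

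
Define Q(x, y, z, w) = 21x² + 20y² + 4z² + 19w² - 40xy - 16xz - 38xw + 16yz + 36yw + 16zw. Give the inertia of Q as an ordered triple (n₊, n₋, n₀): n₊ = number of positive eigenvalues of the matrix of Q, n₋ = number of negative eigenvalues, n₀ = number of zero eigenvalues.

(4, 0, 0)

The symmetric matrix is A = [[21, -20, -8, -19], [-20, 20, 8, 18], [-8, 8, 4, 8], [-19, 18, 8, 19]].
Congruent diagonalization of A (simultaneous row and column reduction) yields pivots 21, 20/21, 4/5, 1.
Counting signs: 4 positive.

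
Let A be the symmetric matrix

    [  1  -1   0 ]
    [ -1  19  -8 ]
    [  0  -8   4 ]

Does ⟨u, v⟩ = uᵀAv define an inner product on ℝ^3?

yes

Leading principal minors: Δ_1 = 1, Δ_2 = 18, Δ_3 = 8.
All leading principal minors are positive, so by Sylvester's criterion Q is positive definite.
⟨·,·⟩ is an inner product exactly when A is positive definite.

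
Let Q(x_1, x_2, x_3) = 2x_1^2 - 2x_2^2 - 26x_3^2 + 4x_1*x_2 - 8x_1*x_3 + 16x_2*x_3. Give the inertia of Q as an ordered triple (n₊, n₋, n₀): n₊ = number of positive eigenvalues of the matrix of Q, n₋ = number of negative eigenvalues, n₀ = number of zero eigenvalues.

The symmetric matrix is A = [[2, 2, -4], [2, -2, 8], [-4, 8, -26]].
Row-reducing A symmetrically gives the diagonal entries 2, -4, 2.
Counting signs: 2 positive, 1 negative.

(2, 1, 0)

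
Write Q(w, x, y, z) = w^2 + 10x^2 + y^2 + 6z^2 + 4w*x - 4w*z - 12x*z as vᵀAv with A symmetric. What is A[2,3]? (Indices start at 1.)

The coefficient of x·y in Q is 0. For a symmetric A this equals A[2,3] + A[3,2] = 2·A[2,3].
So A[2,3] = 0/2 = 0.

0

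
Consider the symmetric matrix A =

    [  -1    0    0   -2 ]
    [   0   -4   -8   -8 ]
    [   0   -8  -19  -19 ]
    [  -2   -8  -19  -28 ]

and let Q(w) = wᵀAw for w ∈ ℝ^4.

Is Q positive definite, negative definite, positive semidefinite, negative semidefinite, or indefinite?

Congruent diagonalization of A (simultaneous row and column reduction) yields pivots -1, -4, -3, -5.
So there are 4 negative pivots.
Hence Q is negative definite.

negative definite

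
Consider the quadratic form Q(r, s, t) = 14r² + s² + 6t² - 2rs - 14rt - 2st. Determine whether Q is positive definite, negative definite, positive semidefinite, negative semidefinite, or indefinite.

The symmetric matrix is A = [[14, -1, -7], [-1, 1, -1], [-7, -1, 6]].
Congruent diagonalization of A (simultaneous row and column reduction) yields pivots 14, 13/14, 1/13.
Counting signs: 3 positive.
Hence Q is positive definite.

positive definite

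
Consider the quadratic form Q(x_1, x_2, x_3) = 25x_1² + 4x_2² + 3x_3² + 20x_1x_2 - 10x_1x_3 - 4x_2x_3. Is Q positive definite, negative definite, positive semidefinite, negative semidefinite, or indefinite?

The symmetric matrix is A = [[25, 10, -5], [10, 4, -2], [-5, -2, 3]].
Symmetric row and column elimination reduces A to a congruent diagonal form with pivots 25, 0, 2.
Counting signs: 2 positive, 1 zero.
Hence Q is positive semidefinite.

positive semidefinite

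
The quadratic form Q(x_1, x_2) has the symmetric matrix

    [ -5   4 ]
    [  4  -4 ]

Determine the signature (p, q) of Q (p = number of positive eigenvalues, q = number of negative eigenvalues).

Row-reducing A symmetrically gives the diagonal entries -5, -4/5.
That gives 2 negative pivots.

(0, 2)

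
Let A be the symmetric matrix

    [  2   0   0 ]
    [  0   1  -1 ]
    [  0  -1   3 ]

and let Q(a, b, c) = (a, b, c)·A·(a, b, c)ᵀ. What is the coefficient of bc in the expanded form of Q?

The coefficient of bc is A[2,3] + A[3,2] = 2·(-1) = -2.

-2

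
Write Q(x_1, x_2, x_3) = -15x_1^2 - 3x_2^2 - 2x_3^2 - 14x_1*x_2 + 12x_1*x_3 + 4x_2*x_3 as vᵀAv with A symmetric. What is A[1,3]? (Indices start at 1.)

6

The coefficient of x_1·x_3 in Q is 12. For a symmetric A this equals A[1,3] + A[3,1] = 2·A[1,3].
So A[1,3] = 12/2 = 6.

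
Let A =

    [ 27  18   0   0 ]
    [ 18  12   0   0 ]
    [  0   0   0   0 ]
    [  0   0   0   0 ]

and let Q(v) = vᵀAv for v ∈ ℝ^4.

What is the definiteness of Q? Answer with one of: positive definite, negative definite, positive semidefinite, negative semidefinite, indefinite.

positive semidefinite

Symmetric row and column elimination reduces A to a congruent diagonal form with pivots 27, 0, 0, 0.
That gives 1 positive, 3 zero pivots.
Hence Q is positive semidefinite.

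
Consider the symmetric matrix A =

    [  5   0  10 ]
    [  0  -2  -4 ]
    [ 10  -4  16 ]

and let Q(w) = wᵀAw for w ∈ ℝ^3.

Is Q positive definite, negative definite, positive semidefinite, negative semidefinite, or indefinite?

Symmetric row and column elimination reduces A to a congruent diagonal form with pivots 5, -2, 4.
So there are 2 positive, 1 negative pivots.
Hence Q is indefinite.

indefinite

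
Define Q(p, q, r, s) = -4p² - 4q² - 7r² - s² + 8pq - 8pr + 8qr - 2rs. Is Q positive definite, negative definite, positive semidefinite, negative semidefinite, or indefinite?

negative semidefinite

The associated matrix is A = [[-4, 4, -4, 0], [4, -4, 4, 0], [-4, 4, -7, -1], [0, 0, -1, -1]].
Applying the same elementary operations to the rows and columns of A produces a congruent diagonal matrix with entries -4, 0, -3, -2/3.
That gives 3 negative, 1 zero pivots.
Hence Q is negative semidefinite.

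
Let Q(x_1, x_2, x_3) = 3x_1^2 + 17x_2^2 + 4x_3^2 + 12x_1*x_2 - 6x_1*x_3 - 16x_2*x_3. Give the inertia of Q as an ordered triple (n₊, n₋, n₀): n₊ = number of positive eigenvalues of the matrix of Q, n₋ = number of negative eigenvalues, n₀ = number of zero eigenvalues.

The symmetric matrix is A = [[3, 6, -3], [6, 17, -8], [-3, -8, 4]].
Symmetric row and column elimination reduces A to a congruent diagonal form with pivots 3, 5, 1/5.
So there are 3 positive pivots.

(3, 0, 0)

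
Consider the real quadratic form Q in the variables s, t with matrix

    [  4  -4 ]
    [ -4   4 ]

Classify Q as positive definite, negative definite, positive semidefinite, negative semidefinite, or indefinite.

positive semidefinite

For the 2×2 matrix [[4, -4], [-4, 4]]: det = 4·4 − (-4)² = 0, trace = 8.
det = 0 so one eigenvalue is zero; the form is semidefinite with the sign of the trace.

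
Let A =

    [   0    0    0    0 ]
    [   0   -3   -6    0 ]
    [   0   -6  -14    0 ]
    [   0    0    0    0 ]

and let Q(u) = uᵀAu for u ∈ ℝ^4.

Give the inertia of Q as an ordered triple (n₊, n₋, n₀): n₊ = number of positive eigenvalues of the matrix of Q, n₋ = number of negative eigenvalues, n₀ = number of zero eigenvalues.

Congruent diagonalization of A (simultaneous row and column reduction) yields pivots 0, -3, -2, 0.
That gives 2 negative, 2 zero pivots.

(0, 2, 2)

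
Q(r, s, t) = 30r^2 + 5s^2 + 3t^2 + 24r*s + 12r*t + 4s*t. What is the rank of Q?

The symmetric matrix is A = [[30, 12, 6], [12, 5, 2], [6, 2, 3]].
Symmetric row and column elimination reduces A to a congruent diagonal form with pivots 30, 1/5, 1.
Counting signs: 3 positive.
The rank is the number of nonzero pivots: 3.

3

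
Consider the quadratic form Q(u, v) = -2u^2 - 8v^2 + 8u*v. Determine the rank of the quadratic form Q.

1

The symmetric matrix is A = [[-2, 4], [4, -8]].
Applying the same elementary operations to the rows and columns of A produces a congruent diagonal matrix with entries -2, 0.
Counting signs: 1 negative, 1 zero.
The rank is the number of nonzero pivots: 1.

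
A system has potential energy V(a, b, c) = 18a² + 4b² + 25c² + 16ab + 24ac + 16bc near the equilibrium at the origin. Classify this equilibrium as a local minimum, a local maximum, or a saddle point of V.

local minimum

The Hessian at the origin is H = [[36, 16, 24], [16, 8, 16], [24, 16, 50]].
Applying the same elementary operations to the rows and columns of H produces a congruent diagonal matrix with entries 36, 8/9, 2.
Counting signs: 3 positive.
H is positive definite, so the origin is a strict local minimum.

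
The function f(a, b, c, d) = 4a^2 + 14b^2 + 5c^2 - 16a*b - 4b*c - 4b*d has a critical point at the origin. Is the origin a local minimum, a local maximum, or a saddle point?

saddle point

The Hessian at the origin is H = [[8, -16, 0, 0], [-16, 28, -4, -4], [0, -4, 10, 0], [0, -4, 0, 0]].
Row-reducing H symmetrically gives the diagonal entries 8, -4, 14, 20/7.
Counting signs: 3 positive, 1 negative.
H is indefinite, so the origin is a saddle point.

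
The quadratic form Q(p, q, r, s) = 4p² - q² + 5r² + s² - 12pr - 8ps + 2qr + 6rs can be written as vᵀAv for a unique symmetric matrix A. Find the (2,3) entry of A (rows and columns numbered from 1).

The coefficient of q·r in Q is 2. For a symmetric A this equals A[2,3] + A[3,2] = 2·A[2,3].
So A[2,3] = 2/2 = 1.

1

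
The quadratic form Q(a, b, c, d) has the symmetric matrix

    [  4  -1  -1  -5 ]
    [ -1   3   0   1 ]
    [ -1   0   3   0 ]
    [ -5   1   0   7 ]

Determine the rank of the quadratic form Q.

4

Congruent diagonalization of A (simultaneous row and column reduction) yields pivots 4, 11/4, 30/11, 2/15.
So there are 4 positive pivots.
The rank is the number of nonzero pivots: 4.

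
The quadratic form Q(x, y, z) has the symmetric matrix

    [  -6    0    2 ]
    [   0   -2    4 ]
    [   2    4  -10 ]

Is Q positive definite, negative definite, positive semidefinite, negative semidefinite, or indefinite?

Applying the same elementary operations to the rows and columns of A produces a congruent diagonal matrix with entries -6, -2, -4/3.
That gives 3 negative pivots.
Hence Q is negative definite.

negative definite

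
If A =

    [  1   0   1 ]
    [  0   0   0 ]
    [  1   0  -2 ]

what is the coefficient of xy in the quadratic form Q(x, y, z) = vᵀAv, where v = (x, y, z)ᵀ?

The coefficient of xy is A[1,2] + A[2,1] = 2·0 = 0.

0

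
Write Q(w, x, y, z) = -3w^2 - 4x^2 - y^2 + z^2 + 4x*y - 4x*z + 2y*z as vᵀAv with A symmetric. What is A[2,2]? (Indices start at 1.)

-4

The coefficient of x^2 in Q is -4, and that is exactly A[2,2].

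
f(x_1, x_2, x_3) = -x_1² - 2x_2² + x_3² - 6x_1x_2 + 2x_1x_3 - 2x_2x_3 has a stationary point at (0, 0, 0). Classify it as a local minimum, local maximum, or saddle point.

saddle point

The Hessian at the origin is H = [[-2, -6, 2], [-6, -4, -2], [2, -2, 2]].
Row-reducing H symmetrically gives the diagonal entries -2, 14, -4/7.
That gives 1 positive, 2 negative pivots.
H is indefinite, so the origin is a saddle point.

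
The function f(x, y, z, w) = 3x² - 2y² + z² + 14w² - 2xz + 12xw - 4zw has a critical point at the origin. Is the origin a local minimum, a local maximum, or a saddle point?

saddle point

The Hessian at the origin is H = [[6, 0, -2, 12], [0, -4, 0, 0], [-2, 0, 2, -4], [12, 0, -4, 28]].
Applying the same elementary operations to the rows and columns of H produces a congruent diagonal matrix with entries 6, -4, 4/3, 4.
Counting signs: 3 positive, 1 negative.
H is indefinite, so the origin is a saddle point.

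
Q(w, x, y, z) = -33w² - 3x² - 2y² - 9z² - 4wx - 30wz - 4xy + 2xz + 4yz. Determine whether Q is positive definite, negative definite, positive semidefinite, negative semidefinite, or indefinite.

negative definite

The symmetric matrix of Q is A = [[-33, -2, 0, -15], [-2, -3, -2, 1], [0, -2, -2, 2], [-15, 1, 2, -9]].
Leading principal minors: Δ_1 = -33, Δ_2 = 95, Δ_3 = -58, Δ_4 = 10.
The signs alternate starting with Δ_1 < 0, so by Sylvester's criterion Q is negative definite.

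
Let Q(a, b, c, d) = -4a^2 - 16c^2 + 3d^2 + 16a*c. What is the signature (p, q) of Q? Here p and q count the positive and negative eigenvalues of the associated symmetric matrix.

Write A = [[-4, 0, 8, 0], [0, 0, 0, 0], [8, 0, -16, 0], [0, 0, 0, 3]].
Symmetric row and column elimination reduces A to a congruent diagonal form with pivots -4, 0, 0, 3.
So there are 1 positive, 1 negative, 2 zero pivots.

(1, 1)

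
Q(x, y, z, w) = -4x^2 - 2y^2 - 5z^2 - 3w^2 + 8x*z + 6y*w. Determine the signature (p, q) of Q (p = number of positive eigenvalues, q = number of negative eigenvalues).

The symmetric matrix is A = [[-4, 0, 4, 0], [0, -2, 0, 3], [4, 0, -5, 0], [0, 3, 0, -3]].
Congruent diagonalization of A (simultaneous row and column reduction) yields pivots -4, -2, -1, 3/2.
Counting signs: 1 positive, 3 negative.

(1, 3)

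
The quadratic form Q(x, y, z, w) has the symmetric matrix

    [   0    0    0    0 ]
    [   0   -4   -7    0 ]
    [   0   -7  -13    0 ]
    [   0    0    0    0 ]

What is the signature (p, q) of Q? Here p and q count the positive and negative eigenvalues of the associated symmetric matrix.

(0, 2)

Symmetric row and column elimination reduces A to a congruent diagonal form with pivots 0, -4, -3/4, 0.
So there are 2 negative, 2 zero pivots.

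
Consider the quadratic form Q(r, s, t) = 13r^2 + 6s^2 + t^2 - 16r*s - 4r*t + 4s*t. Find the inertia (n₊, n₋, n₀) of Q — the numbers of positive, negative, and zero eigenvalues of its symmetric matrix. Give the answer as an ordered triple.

The symmetric matrix is A = [[13, -8, -2], [-8, 6, 2], [-2, 2, 1]].
Symmetric row and column elimination reduces A to a congruent diagonal form with pivots 13, 14/13, 1/7.
That gives 3 positive pivots.

(3, 0, 0)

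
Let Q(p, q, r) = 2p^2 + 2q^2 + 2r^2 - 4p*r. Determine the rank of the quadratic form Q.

2

The associated matrix is A = [[2, 0, -2], [0, 2, 0], [-2, 0, 2]].
Symmetric row and column elimination reduces A to a congruent diagonal form with pivots 2, 2, 0.
So there are 2 positive, 1 zero pivots.
The rank is the number of nonzero pivots: 2.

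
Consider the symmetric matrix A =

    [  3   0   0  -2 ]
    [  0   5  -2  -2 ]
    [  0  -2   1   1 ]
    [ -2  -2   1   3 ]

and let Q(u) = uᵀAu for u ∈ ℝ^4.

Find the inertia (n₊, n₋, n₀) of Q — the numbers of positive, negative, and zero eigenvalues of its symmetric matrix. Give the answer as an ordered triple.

Row-reducing A symmetrically gives the diagonal entries 3, 5, 1/5, 2/3.
So there are 4 positive pivots.

(4, 0, 0)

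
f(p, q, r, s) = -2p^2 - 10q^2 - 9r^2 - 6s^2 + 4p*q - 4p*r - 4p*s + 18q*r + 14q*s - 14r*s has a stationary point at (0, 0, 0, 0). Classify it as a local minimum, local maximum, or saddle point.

The Hessian at the origin is H = [[-4, 4, -4, -4], [4, -20, 18, 14], [-4, 18, -18, -14], [-4, 14, -14, -12]].
An LDLᵀ factorisation of H has diagonal entries -4, -16, -7/4, -6/7.
Counting signs: 4 negative.
H is negative definite, so the origin is a strict local maximum.

local maximum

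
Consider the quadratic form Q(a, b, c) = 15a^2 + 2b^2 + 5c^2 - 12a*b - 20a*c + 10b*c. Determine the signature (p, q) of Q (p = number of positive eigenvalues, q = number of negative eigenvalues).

Write A = [[15, -6, -10], [-6, 2, 5], [-10, 5, 5]].
Symmetric row and column elimination reduces A to a congruent diagonal form with pivots 15, -2/5, 5/6.
So there are 2 positive, 1 negative pivots.

(2, 1)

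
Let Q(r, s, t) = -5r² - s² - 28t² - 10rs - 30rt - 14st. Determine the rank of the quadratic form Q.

The associated matrix is A = [[-5, -5, -15], [-5, -1, -7], [-15, -7, -28]].
Congruent diagonalization of A (simultaneous row and column reduction) yields pivots -5, 4, 1.
So there are 2 positive, 1 negative pivots.
The rank is the number of nonzero pivots: 3.

3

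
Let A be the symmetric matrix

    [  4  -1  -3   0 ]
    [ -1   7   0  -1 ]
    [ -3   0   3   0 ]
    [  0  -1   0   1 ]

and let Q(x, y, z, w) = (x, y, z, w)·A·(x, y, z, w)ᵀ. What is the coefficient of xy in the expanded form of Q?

-2

The coefficient of xy is A[1,2] + A[2,1] = 2·(-1) = -2.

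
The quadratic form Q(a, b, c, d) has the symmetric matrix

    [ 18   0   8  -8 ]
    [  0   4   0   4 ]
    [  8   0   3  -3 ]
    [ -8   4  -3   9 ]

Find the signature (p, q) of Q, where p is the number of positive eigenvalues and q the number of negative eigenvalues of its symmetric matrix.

(3, 1)

Applying the same elementary operations to the rows and columns of A produces a congruent diagonal matrix with entries 18, 4, -5/9, 2.
So there are 3 positive, 1 negative pivots.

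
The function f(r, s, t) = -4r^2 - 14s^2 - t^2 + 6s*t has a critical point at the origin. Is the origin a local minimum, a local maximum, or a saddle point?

The Hessian at the origin is H = [[-8, 0, 0], [0, -28, 6], [0, 6, -2]].
Symmetric row and column elimination reduces H to a congruent diagonal form with pivots -8, -28, -5/7.
That gives 3 negative pivots.
H is negative definite, so the origin is a strict local maximum.

local maximum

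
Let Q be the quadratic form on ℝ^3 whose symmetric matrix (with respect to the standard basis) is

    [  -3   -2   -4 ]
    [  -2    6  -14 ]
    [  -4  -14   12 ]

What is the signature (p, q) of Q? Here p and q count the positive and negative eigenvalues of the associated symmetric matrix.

(1, 2)

Symmetric row and column elimination reduces A to a congruent diagonal form with pivots -3, 22/3, -2/11.
So there are 1 positive, 2 negative pivots.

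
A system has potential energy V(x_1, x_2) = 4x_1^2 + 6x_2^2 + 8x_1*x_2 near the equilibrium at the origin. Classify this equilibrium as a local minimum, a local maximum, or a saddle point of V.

The Hessian at the origin is H = [[8, 8], [8, 12]].
det H = 8·12 − (8)² = 32 > 0 and H[1,1] = 8 > 0, so H is positive definite.
Therefore the origin is a local minimum.

local minimum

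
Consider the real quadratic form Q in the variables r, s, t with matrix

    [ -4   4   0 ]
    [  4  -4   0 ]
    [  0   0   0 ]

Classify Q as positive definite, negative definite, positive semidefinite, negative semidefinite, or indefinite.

negative semidefinite

Congruent diagonalization of A (simultaneous row and column reduction) yields pivots -4, 0, 0.
Counting signs: 1 negative, 2 zero.
Hence Q is negative semidefinite.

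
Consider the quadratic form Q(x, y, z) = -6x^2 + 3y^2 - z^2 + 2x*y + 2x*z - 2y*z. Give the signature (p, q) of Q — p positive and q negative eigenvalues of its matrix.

(1, 2)

Write A = [[-6, 1, 1], [1, 3, -1], [1, -1, -1]].
Row-reducing A symmetrically gives the diagonal entries -6, 19/6, -20/19.
That gives 1 positive, 2 negative pivots.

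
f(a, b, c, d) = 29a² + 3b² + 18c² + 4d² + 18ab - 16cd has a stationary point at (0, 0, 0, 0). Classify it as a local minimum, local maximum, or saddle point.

local minimum

The Hessian at the origin is H = [[58, 18, 0, 0], [18, 6, 0, 0], [0, 0, 36, -16], [0, 0, -16, 8]].
An LDLᵀ factorisation of H has diagonal entries 58, 12/29, 36, 8/9.
So there are 4 positive pivots.
H is positive definite, so the origin is a strict local minimum.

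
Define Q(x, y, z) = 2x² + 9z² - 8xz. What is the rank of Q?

2

The associated matrix is A = [[2, 0, -4], [0, 0, 0], [-4, 0, 9]].
Applying the same elementary operations to the rows and columns of A produces a congruent diagonal matrix with entries 2, 0, 1.
So there are 2 positive, 1 zero pivots.
The rank is the number of nonzero pivots: 2.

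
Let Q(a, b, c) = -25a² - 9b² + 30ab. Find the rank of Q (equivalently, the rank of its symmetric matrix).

1

The associated matrix is A = [[-25, 15, 0], [15, -9, 0], [0, 0, 0]].
Row-reducing A symmetrically gives the diagonal entries -25, 0, 0.
That gives 1 negative, 2 zero pivots.
The rank is the number of nonzero pivots: 1.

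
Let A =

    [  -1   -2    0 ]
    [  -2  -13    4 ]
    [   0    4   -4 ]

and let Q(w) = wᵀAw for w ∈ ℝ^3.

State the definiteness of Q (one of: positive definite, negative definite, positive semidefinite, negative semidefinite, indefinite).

negative definite

An LDLᵀ factorisation of A has diagonal entries -1, -9, -20/9.
Counting signs: 3 negative.
Hence Q is negative definite.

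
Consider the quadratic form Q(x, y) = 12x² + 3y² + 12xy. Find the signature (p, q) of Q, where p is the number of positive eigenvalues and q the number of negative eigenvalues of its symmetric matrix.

Write A = [[12, 6], [6, 3]].
Symmetric row and column elimination reduces A to a congruent diagonal form with pivots 12, 0.
Counting signs: 1 positive, 1 zero.

(1, 0)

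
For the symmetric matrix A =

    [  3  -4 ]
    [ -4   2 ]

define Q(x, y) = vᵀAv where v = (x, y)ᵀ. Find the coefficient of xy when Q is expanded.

The coefficient of xy is A[1,2] + A[2,1] = 2·(-4) = -8.

-8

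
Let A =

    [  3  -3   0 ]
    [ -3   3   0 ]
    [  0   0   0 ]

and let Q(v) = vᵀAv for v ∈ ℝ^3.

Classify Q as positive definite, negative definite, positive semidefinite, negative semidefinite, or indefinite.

positive semidefinite

Symmetric row and column elimination reduces A to a congruent diagonal form with pivots 3, 0, 0.
Counting signs: 1 positive, 2 zero.
Hence Q is positive semidefinite.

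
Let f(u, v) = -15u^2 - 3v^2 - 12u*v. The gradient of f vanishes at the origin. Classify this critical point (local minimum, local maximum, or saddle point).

local maximum

The Hessian at the origin is H = [[-30, -12], [-12, -6]].
det H = -30·-6 − (-12)² = 36 > 0 and H[1,1] = -30 < 0, so H is negative definite.
Therefore the origin is a local maximum.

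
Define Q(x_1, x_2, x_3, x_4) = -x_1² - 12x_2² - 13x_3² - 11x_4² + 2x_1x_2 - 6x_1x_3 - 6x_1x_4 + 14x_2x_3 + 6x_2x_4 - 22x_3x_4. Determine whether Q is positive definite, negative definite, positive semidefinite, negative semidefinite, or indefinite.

The symmetric matrix of Q is A = [[-1, 1, -3, -3], [1, -12, 7, 3], [-3, 7, -13, -11], [-3, 3, -11, -11]].
Leading principal minors: Δ_1 = -1, Δ_2 = 11, Δ_3 = -28, Δ_4 = 12.
The signs alternate starting with Δ_1 < 0, so by Sylvester's criterion Q is negative definite.

negative definite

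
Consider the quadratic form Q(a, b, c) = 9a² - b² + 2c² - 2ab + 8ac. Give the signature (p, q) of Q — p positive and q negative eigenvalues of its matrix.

The associated matrix is A = [[9, -1, 4], [-1, -1, 0], [4, 0, 2]].
An LDLᵀ factorisation of A has diagonal entries 9, -10/9, 2/5.
Counting signs: 2 positive, 1 negative.

(2, 1)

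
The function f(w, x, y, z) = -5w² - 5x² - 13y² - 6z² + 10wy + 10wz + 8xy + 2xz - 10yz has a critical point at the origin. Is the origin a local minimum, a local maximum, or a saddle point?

The Hessian at the origin is H = [[-10, 0, 10, 10], [0, -10, 8, 2], [10, 8, -26, -10], [10, 2, -10, -12]].
Row-reducing H symmetrically gives the diagonal entries -10, -10, -48/5, -4/3.
That gives 4 negative pivots.
H is negative definite, so the origin is a strict local maximum.

local maximum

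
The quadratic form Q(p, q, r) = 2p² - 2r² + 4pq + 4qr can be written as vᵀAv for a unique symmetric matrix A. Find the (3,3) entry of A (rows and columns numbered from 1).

The coefficient of r² in Q is -2, and that is exactly A[3,3].

-2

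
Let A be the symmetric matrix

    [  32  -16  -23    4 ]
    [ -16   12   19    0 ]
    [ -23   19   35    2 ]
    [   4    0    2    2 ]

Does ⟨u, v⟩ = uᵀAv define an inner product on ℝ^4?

yes

Leading principal minors: Δ_1 = 32, Δ_2 = 128, Δ_3 = 564, Δ_4 = 120.
All leading principal minors are positive, so by Sylvester's criterion Q is positive definite.
⟨·,·⟩ is an inner product exactly when A is positive definite.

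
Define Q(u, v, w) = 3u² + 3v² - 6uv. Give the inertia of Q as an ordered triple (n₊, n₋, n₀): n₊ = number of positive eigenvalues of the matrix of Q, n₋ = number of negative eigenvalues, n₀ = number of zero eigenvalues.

Write A = [[3, -3, 0], [-3, 3, 0], [0, 0, 0]].
Applying the same elementary operations to the rows and columns of A produces a congruent diagonal matrix with entries 3, 0, 0.
That gives 1 positive, 2 zero pivots.

(1, 0, 2)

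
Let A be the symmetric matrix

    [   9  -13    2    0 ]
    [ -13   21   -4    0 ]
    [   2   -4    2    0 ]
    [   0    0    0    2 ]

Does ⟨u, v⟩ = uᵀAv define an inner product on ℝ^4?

yes

Leading principal minors: Δ_1 = 9, Δ_2 = 20, Δ_3 = 20, Δ_4 = 40.
All leading principal minors are positive, so by Sylvester's criterion Q is positive definite.
⟨·,·⟩ is an inner product exactly when A is positive definite.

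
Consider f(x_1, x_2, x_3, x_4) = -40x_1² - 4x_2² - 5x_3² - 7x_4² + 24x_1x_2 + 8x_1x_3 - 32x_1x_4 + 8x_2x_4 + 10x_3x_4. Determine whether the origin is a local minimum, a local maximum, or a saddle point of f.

The Hessian at the origin is H = [[-80, 24, 8, -32], [24, -8, 0, 8], [8, 0, -10, 10], [-32, 8, 10, -14]].
Congruent diagonalization of H (simultaneous row and column reduction) yields pivots -80, -4/5, -2, 4.
So there are 1 positive, 3 negative pivots.
H is indefinite, so the origin is a saddle point.

saddle point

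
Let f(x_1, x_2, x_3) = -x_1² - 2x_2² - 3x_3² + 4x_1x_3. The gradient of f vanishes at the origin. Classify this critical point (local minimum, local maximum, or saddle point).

The Hessian at the origin is H = [[-2, 0, 4], [0, -4, 0], [4, 0, -6]].
An LDLᵀ factorisation of H has diagonal entries -2, -4, 2.
So there are 1 positive, 2 negative pivots.
H is indefinite, so the origin is a saddle point.

saddle point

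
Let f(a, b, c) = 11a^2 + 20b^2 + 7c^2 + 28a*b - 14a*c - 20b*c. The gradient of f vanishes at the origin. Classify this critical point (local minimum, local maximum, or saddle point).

local minimum

The Hessian at the origin is H = [[22, 28, -14], [28, 40, -20], [-14, -20, 14]].
Applying the same elementary operations to the rows and columns of H produces a congruent diagonal matrix with entries 22, 48/11, 4.
That gives 3 positive pivots.
H is positive definite, so the origin is a strict local minimum.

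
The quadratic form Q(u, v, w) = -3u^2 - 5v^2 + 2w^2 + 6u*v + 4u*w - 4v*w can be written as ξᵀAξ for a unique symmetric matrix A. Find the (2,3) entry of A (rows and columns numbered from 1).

The coefficient of v·w in Q is -4. For a symmetric A this equals A[2,3] + A[3,2] = 2·A[2,3].
So A[2,3] = -4/2 = -2.

-2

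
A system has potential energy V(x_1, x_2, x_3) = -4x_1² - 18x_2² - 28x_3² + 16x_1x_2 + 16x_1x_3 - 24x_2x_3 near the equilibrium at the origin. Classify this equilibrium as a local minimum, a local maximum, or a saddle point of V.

local maximum

The Hessian at the origin is H = [[-8, 16, 16], [16, -36, -24], [16, -24, -56]].
Symmetric row and column elimination reduces H to a congruent diagonal form with pivots -8, -4, -8.
That gives 3 negative pivots.
H is negative definite, so the origin is a strict local maximum.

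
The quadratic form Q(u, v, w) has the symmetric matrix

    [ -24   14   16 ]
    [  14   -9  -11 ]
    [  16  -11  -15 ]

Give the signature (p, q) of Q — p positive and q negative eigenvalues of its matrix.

(0, 3)

Row-reducing A symmetrically gives the diagonal entries -24, -5/6, -1.
Counting signs: 3 negative.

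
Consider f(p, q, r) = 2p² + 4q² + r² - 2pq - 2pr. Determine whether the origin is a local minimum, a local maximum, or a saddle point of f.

local minimum

The Hessian at the origin is H = [[4, -2, -2], [-2, 8, 0], [-2, 0, 2]].
An LDLᵀ factorisation of H has diagonal entries 4, 7, 6/7.
That gives 3 positive pivots.
H is positive definite, so the origin is a strict local minimum.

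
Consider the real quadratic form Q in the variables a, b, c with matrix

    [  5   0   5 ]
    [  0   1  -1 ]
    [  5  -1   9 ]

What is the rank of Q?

Symmetric row and column elimination reduces A to a congruent diagonal form with pivots 5, 1, 3.
Counting signs: 3 positive.
The rank is the number of nonzero pivots: 3.

3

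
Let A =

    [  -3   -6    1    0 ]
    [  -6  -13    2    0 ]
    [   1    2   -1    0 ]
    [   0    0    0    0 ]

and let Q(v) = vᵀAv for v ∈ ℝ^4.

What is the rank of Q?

3

Symmetric row and column elimination reduces A to a congruent diagonal form with pivots -3, -1, -2/3, 0.
Counting signs: 3 negative, 1 zero.
The rank is the number of nonzero pivots: 3.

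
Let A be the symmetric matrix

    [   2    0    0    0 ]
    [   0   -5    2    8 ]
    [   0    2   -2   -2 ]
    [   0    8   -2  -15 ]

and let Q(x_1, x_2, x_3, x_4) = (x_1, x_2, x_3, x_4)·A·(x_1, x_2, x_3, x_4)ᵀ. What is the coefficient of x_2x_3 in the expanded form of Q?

The coefficient of x_2x_3 is A[2,3] + A[3,2] = 2·2 = 4.

4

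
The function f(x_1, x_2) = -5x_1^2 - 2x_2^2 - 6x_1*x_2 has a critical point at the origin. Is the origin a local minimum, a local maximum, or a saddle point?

The Hessian at the origin is H = [[-10, -6], [-6, -4]].
det H = -10·-4 − (-6)² = 4 > 0 and H[1,1] = -10 < 0, so H is negative definite.
Therefore the origin is a local maximum.

local maximum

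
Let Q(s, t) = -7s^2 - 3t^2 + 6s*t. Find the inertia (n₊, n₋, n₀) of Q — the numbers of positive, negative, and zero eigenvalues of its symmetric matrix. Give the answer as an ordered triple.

(0, 2, 0)

The symmetric matrix is A = [[-7, 3], [3, -3]].
Applying the same elementary operations to the rows and columns of A produces a congruent diagonal matrix with entries -7, -12/7.
That gives 2 negative pivots.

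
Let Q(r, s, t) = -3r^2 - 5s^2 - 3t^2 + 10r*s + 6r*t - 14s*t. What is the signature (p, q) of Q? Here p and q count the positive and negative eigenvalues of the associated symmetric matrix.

The associated matrix is A = [[-3, 5, 3], [5, -5, -7], [3, -7, -3]].
Congruent diagonalization of A (simultaneous row and column reduction) yields pivots -3, 10/3, -6/5.
So there are 1 positive, 2 negative pivots.

(1, 2)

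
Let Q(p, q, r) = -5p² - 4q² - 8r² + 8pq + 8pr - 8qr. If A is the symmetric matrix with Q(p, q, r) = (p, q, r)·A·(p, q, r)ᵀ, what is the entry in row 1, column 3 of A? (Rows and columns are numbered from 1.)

The coefficient of p·r in Q is 8. For a symmetric A this equals A[1,3] + A[3,1] = 2·A[1,3].
So A[1,3] = 8/2 = 4.

4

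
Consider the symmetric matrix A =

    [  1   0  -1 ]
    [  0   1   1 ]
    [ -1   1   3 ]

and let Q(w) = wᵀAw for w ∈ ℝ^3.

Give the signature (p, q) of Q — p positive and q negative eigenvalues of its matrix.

Symmetric row and column elimination reduces A to a congruent diagonal form with pivots 1, 1, 1.
So there are 3 positive pivots.

(3, 0)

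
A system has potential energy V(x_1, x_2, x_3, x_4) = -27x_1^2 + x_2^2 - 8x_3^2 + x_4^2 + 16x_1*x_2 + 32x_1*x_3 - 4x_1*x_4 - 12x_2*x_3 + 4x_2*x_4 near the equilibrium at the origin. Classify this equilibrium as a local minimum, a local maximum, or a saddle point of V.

saddle point

The Hessian at the origin is H = [[-54, 16, 32, -4], [16, 2, -12, 4], [32, -12, -16, 0], [-4, 4, 0, 2]].
Row-reducing H symmetrically gives the diagonal entries -54, 182/27, 184/91, 6/23.
That gives 3 positive, 1 negative pivots.
H is indefinite, so the origin is a saddle point.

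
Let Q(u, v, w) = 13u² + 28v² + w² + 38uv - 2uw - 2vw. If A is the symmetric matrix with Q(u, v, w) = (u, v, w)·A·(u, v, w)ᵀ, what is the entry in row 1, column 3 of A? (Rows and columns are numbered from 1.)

The coefficient of u·w in Q is -2. For a symmetric A this equals A[1,3] + A[3,1] = 2·A[1,3].
So A[1,3] = -2/2 = -1.

-1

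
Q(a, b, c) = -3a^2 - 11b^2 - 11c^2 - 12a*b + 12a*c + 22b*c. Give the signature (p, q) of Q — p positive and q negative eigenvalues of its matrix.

(1, 1)

The symmetric matrix is A = [[-3, -6, 6], [-6, -11, 11], [6, 11, -11]].
Row-reducing A symmetrically gives the diagonal entries -3, 1, 0.
That gives 1 positive, 1 negative, 1 zero pivots.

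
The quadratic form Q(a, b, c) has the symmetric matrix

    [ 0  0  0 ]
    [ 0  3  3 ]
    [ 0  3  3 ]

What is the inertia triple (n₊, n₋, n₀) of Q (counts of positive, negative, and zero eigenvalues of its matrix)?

(1, 0, 2)

Congruent diagonalization of A (simultaneous row and column reduction) yields pivots 0, 3, 0.
Counting signs: 1 positive, 2 zero.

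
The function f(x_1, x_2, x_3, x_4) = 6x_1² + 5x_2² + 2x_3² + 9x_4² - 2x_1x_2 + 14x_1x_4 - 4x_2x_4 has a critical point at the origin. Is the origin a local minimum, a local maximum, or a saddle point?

local minimum

The Hessian at the origin is H = [[12, -2, 0, 14], [-2, 10, 0, -4], [0, 0, 4, 0], [14, -4, 0, 18]].
Congruent diagonalization of H (simultaneous row and column reduction) yields pivots 12, 29/3, 4, 40/29.
Counting signs: 4 positive.
H is positive definite, so the origin is a strict local minimum.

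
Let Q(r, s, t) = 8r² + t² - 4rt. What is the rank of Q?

2

Write A = [[8, 0, -2], [0, 0, 0], [-2, 0, 1]].
Congruent diagonalization of A (simultaneous row and column reduction) yields pivots 8, 0, 1/2.
So there are 2 positive, 1 zero pivots.
The rank is the number of nonzero pivots: 2.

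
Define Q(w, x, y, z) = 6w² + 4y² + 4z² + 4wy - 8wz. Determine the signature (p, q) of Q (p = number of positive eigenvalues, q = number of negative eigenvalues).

(3, 0)

The symmetric matrix is A = [[6, 0, 2, -4], [0, 0, 0, 0], [2, 0, 4, 0], [-4, 0, 0, 4]].
Congruent diagonalization of A (simultaneous row and column reduction) yields pivots 6, 0, 10/3, 4/5.
That gives 3 positive, 1 zero pivots.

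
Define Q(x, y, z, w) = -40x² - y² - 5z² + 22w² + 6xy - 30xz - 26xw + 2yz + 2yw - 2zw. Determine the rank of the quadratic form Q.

4

The associated matrix is A = [[-40, 3, -15, -13], [3, -1, 1, 1], [-15, 1, -5, -1], [-13, 1, -1, 22]].
Congruent diagonalization of A (simultaneous row and column reduction) yields pivots -40, -31/40, 20/31, 3.
Counting signs: 2 positive, 2 negative.
The rank is the number of nonzero pivots: 4.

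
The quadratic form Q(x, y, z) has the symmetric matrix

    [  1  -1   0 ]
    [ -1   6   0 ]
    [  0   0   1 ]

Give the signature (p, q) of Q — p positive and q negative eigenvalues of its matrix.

(3, 0)

An LDLᵀ factorisation of A has diagonal entries 1, 5, 1.
That gives 3 positive pivots.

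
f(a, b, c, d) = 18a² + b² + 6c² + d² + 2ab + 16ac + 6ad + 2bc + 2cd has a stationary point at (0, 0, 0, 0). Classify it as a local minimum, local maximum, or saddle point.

The Hessian at the origin is H = [[36, 2, 16, 6], [2, 2, 2, 0], [16, 2, 12, 2], [6, 0, 2, 2]].
Applying the same elementary operations to the rows and columns of H produces a congruent diagonal matrix with entries 36, 17/9, 72/17, 8/9.
That gives 4 positive pivots.
H is positive definite, so the origin is a strict local minimum.

local minimum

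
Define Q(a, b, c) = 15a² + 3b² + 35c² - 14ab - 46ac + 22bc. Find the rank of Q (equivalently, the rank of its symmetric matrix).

2

The associated matrix is A = [[15, -7, -23], [-7, 3, 11], [-23, 11, 35]].
Applying the same elementary operations to the rows and columns of A produces a congruent diagonal matrix with entries 15, -4/15, 0.
Counting signs: 1 positive, 1 negative, 1 zero.
The rank is the number of nonzero pivots: 2.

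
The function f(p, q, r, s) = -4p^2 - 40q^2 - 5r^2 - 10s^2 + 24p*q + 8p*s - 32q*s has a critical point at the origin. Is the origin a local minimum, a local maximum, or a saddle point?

local maximum

The Hessian at the origin is H = [[-8, 24, 0, 8], [24, -80, 0, -32], [0, 0, -10, 0], [8, -32, 0, -20]].
Symmetric row and column elimination reduces H to a congruent diagonal form with pivots -8, -8, -10, -4.
That gives 4 negative pivots.
H is negative definite, so the origin is a strict local maximum.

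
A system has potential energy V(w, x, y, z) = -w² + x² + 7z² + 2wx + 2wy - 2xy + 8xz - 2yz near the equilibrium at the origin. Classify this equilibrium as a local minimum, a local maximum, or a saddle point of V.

saddle point

The Hessian at the origin is H = [[-2, 2, 2, 0], [2, 2, -2, 8], [2, -2, 0, -2], [0, 8, -2, 14]].
Symmetric row and column elimination reduces H to a congruent diagonal form with pivots -2, 4, 2, -4.
Counting signs: 2 positive, 2 negative.
H is indefinite, so the origin is a saddle point.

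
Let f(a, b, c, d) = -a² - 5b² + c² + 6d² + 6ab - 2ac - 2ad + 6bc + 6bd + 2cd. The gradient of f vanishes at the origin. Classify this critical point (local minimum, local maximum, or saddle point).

saddle point

The Hessian at the origin is H = [[-2, 6, -2, -2], [6, -10, 6, 6], [-2, 6, 2, 2], [-2, 6, 2, 12]].
Row-reducing H symmetrically gives the diagonal entries -2, 8, 4, 10.
Counting signs: 3 positive, 1 negative.
H is indefinite, so the origin is a saddle point.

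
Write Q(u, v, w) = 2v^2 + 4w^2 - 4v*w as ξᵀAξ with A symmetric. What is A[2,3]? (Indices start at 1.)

The coefficient of v·w in Q is -4. For a symmetric A this equals A[2,3] + A[3,2] = 2·A[2,3].
So A[2,3] = -4/2 = -2.

-2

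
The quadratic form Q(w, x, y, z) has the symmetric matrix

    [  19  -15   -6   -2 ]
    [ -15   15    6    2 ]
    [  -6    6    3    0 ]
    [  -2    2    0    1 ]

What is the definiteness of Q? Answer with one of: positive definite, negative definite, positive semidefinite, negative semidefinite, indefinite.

indefinite

Applying the same elementary operations to the rows and columns of A produces a congruent diagonal matrix with entries 19, 60/19, 3/5, -1/3.
So there are 3 positive, 1 negative pivots.
Hence Q is indefinite.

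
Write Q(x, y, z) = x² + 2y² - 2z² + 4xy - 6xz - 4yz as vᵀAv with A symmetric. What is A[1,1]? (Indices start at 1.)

1

The coefficient of x² in Q is 1, and that is exactly A[1,1].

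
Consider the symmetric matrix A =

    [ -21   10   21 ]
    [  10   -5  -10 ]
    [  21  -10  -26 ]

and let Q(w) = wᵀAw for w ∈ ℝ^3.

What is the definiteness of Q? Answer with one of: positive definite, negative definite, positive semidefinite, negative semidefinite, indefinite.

negative definite

Leading principal minors: Δ_1 = -21, Δ_2 = 5, Δ_3 = -25.
The signs alternate starting with Δ_1 < 0, so by Sylvester's criterion Q is negative definite.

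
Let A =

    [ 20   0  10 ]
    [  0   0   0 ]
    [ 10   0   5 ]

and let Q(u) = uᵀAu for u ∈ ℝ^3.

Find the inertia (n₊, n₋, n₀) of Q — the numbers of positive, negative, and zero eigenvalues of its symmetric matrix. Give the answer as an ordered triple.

(1, 0, 2)

Row-reducing A symmetrically gives the diagonal entries 20, 0, 0.
That gives 1 positive, 2 zero pivots.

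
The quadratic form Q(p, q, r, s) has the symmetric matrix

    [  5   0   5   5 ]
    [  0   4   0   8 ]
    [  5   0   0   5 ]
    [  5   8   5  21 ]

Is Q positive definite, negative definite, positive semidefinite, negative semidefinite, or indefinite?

indefinite

Congruent diagonalization of A (simultaneous row and column reduction) yields pivots 5, 4, -5, 0.
That gives 2 positive, 1 negative, 1 zero pivots.
Hence Q is indefinite.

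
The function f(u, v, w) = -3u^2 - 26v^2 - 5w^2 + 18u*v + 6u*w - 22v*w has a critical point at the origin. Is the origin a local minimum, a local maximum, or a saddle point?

saddle point

The Hessian at the origin is H = [[-6, 18, 6], [18, -52, -22], [6, -22, -10]].
An LDLᵀ factorisation of H has diagonal entries -6, 2, -12.
That gives 1 positive, 2 negative pivots.
H is indefinite, so the origin is a saddle point.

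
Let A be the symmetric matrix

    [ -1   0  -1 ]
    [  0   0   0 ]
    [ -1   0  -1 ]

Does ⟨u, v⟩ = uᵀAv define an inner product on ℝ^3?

no

Applying the same elementary operations to the rows and columns of A produces a congruent diagonal matrix with entries -1, 0, 0.
So there are 1 negative, 2 zero pivots.
Hence Q is negative semidefinite.
⟨·,·⟩ is an inner product exactly when A is positive definite.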